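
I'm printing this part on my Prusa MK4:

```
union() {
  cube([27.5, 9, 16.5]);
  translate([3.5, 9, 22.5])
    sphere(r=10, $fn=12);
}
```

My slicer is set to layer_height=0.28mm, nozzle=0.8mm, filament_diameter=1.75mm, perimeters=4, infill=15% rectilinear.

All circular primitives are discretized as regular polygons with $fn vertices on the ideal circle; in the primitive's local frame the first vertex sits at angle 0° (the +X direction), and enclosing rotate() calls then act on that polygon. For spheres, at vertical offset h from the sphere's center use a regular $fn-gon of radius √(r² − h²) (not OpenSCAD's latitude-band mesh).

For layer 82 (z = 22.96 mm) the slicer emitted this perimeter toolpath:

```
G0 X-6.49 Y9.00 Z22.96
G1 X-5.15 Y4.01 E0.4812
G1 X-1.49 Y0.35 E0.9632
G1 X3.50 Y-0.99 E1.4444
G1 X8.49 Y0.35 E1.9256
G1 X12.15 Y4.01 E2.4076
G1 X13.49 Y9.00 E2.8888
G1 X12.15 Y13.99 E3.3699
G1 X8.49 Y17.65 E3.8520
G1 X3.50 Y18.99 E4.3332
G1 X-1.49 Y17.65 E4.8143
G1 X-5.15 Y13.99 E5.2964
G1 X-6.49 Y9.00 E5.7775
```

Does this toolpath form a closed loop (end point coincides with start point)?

yes

Start point (G0): (-6.49, 9.00). End point (last G1): the path returns to the start — closed.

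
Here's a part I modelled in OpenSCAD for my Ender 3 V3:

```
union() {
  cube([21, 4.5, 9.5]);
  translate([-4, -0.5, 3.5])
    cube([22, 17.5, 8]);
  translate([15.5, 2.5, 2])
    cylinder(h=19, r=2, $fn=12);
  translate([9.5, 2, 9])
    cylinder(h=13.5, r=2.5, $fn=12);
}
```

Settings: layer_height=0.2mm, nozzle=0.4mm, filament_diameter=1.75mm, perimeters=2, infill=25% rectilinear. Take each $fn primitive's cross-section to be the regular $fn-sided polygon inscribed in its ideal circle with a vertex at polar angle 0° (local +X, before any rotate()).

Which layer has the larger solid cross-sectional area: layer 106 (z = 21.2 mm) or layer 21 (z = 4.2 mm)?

Layer 106 (z = 21.2): the cube is not intersected at this z (z outside [0, 9.5]); the cube at (-4, -0.5) does not reach this height (z outside [3.5, 11.5]); the cylinder at (15.5, 2.5) is not intersected at this z (z outside [2, 21]); the cylinder at (9.5, 2): section is a regular 12-gon, circumradius r=2.5 (area = (12/2)·2.500²·sin(360°/12) = 18.75 mm²); Merging all regions: only the r=2.5 cylinder at (9.5, 2) is present, so the union is just that shape — area = 18.75 mm². So its area = 18.75 mm². Layer 21 (z = 4.2): the cube is present — its section is the full 21×4.5 rectangle (area 94.50 mm²); the 22×17.5 cube at (-4, -0.5) contributes its full rectangle (area 385.00 mm²); the r=2 cylinder at (15.5, 2.5) gives a regular 12-gon of circumradius 2 (constant along its height) (area = (12/2)·2.000²·sin(360°/12) = 12.00 mm²); the cylinder at (9.5, 2) is absent (z outside [9, 22.5]); Merging all regions: the regions partially overlap — summed areas 491.50 mm² minus the doubly-counted overlap 93.00 mm² gives 398.50 mm² — area = 398.50 mm². So its area = 398.50 mm². Layer 21 is larger (398.50 vs 18.75 mm²).

layer 21 (z = 4.2 mm)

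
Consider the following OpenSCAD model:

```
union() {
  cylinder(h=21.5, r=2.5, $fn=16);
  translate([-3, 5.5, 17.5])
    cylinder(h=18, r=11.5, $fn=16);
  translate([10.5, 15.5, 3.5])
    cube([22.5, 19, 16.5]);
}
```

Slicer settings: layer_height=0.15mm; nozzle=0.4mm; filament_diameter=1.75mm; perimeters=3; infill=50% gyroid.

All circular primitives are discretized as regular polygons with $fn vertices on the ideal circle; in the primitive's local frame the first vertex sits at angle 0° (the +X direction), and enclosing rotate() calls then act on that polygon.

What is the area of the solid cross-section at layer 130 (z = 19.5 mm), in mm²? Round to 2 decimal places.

At z = 19.5 mm: the r=2.5 cylinder gives a regular 16-gon of circumradius 2.5 (constant along its height) (area = (16/2)·2.500²·sin(360°/16) = 19.13 mm²); the r=11.5 cylinder at (-3, 5.5) contributes a regular 16-gon of circumradius 11.5 (area = (16/2)·11.500²·sin(360°/16) = 404.88 mm²); the cube at (10.5, 15.5) is present — its section is the full 22.5×19 rectangle (area 427.50 mm²); Combining (union): the regions partially overlap — summed areas 851.51 mm² minus the doubly-counted overlap 19.13 mm² gives 832.38 mm² — area = 832.38 mm². Overall, the cross-section has 2 separate islands. Net area = 832.38 mm².

832.38 mm²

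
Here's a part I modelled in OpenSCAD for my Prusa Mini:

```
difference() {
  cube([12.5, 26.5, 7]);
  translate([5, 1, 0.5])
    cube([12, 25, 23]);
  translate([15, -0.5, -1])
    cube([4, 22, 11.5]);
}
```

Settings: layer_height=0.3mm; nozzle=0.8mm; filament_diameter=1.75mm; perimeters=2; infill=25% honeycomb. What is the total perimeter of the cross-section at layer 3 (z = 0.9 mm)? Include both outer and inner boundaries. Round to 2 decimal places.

93.00 mm

At z = 0.9 mm: the cube is present — its section is the full 12.5×26.5 rectangle (perimeter 78.00 mm); the cube at (5, 1) is present — its section is the full 12×25 rectangle (perimeter 74.00 mm); the cube at (15, -0.5) is present — its section is the full 4×22 rectangle (perimeter 52.00 mm); After the difference (first − rest): starting from the 12.5×26.5 cube, the 12×25 cube at (5, 1) partially overlaps it — only the 187.50 mm² overlap (of its 300.00 mm²) is removed, clipping the outline; the 4×22 cube at (15, -0.5) misses the remaining region (no effect) — boundary = 93.00 mm. Overall, the cross-section is a single solid region. Total boundary length (outer) = 93.00 mm.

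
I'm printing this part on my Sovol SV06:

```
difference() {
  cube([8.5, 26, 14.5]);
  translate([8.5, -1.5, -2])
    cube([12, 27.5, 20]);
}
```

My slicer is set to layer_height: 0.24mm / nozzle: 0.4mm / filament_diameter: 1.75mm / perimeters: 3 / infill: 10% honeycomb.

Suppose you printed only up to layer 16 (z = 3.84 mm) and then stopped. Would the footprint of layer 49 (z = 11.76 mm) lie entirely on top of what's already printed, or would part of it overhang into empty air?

Compare the two slices. At z = 3.84: the cube is present — its section is the full 8.5×26 rectangle (area 221.00 mm²); the cube at (8.5, -1.5) (footprint 12×27.5) is included at this height (area 330.00 mm²); After the difference (first − rest): starting from the 8.5×26 cube (221.00 mm²), the 12×27.5 cube at (8.5, -1.5) misses the remaining region (no effect) — area = 221.00 mm². At z = 11.76: the 8.5×26 cube contributes its full rectangle (area 221.00 mm²); the cube at (8.5, -1.5) (footprint 12×27.5) is included at this height (area 330.00 mm²); Taking the first minus the rest: starting from the 8.5×26 cube (221.00 mm²), the 12×27.5 cube at (8.5, -1.5) misses the remaining region (no effect) — area = 221.00 mm². Checking containment: the cross-section at z = 11.76 is a subset of the cross-section at z = 3.84.

entirely on top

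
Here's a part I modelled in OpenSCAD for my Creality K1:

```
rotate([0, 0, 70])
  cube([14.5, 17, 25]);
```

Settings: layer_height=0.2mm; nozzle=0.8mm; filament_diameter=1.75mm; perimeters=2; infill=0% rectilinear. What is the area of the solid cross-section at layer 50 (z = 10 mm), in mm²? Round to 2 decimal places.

246.50 mm²

At z = 10 mm: the 14.5×17 cube contributes its full rectangle (area 246.50 mm²); (whole slice rotated 70° about Z — lengths, areas and connectivity unchanged). Overall, the cross-section is a single solid region. Net area = 246.50 mm².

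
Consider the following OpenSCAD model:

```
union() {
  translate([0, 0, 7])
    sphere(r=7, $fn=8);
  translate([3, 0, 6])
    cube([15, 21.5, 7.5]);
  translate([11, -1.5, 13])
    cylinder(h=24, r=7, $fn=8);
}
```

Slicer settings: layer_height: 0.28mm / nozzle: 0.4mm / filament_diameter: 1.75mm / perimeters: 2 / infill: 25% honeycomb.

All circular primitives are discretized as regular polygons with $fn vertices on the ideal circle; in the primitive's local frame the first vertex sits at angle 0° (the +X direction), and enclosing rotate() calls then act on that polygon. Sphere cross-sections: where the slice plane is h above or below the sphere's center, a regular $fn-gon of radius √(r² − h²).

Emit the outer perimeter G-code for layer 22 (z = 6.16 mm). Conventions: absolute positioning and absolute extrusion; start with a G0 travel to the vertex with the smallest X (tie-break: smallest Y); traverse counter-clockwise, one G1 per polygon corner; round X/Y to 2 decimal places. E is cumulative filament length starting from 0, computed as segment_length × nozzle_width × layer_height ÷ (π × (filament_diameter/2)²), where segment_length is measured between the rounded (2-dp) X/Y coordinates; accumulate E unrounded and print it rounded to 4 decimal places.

G0 X-6.95 Y0.00 Z6.16
G1 X-4.91 Y-4.91 E0.2476
G1 X0.00 Y-6.95 E0.4952
G1 X4.91 Y-4.91 E0.7427
G1 X6.95 Y0.00 E0.9903
G1 X18.00 Y0.00 E1.5048
G1 X18.00 Y21.50 E2.5060
G1 X3.00 Y21.50 E3.2044
G1 X3.00 Y5.71 E3.9397
G1 X0.00 Y6.95 E4.0908
G1 X-4.91 Y4.91 E4.3384
G1 X-6.95 Y0.00 E4.5860

At z = 6.16 mm: the r=7 sphere contributes a regular 8-gon of circumradius √(7²−0.84²) = 6.949; the 15×21.5 cube at (3, 0) contributes its full rectangle; the cylinder at (11, -1.5) is absent (z outside [13, 37]); Merging all regions: the regions partially overlap (shared area 15.17 mm²), so overlapping operands fuse into one piece — 1 connected region. The outline is a single polygon with 11 vertices. Extrusion per mm of travel: 0.4 × 0.28 / (π × 0.875²) = 0.046564. Accumulating E over each segment gives final E = 4.5860.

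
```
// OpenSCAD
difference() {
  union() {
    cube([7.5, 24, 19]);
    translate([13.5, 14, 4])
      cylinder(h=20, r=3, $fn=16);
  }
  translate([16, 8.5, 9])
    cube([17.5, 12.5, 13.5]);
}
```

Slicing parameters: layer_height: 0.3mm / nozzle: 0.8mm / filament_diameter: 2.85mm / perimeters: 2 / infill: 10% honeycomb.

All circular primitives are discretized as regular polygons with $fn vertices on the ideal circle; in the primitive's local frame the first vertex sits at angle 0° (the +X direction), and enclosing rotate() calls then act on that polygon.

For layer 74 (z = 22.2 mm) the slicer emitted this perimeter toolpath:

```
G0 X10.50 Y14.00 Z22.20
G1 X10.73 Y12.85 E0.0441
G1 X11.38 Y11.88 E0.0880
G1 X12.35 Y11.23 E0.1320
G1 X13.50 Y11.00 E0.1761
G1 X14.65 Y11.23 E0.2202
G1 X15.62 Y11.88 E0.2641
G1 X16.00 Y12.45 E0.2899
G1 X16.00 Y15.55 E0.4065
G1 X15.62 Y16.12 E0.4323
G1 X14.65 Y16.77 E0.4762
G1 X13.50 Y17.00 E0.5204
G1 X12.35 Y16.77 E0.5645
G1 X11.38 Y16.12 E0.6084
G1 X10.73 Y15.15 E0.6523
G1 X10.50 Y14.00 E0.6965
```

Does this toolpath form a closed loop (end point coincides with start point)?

yes

Start point (G0): (10.50, 14.00). End point (last G1): the path returns to the start — closed.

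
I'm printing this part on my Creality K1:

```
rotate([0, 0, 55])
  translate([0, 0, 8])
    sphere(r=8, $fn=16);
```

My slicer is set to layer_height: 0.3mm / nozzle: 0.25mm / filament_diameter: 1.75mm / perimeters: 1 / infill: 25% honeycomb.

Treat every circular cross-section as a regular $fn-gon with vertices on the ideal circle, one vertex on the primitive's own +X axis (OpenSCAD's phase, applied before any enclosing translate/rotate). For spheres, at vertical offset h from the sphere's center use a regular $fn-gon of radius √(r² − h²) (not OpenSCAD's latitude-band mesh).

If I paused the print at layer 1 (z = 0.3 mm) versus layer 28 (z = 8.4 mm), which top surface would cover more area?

Layer 1 (z = 0.3): the r=8 sphere contributes a regular 16-gon of circumradius √(8²−7.7²) = 2.170 (area = (16/2)·2.170²·sin(360°/16) = 14.42 mm²); (rotated 55° about Z; rotation is an isometry so areas/perimeters/island counts are preserved). So its area = 14.42 mm². Layer 28 (z = 8.4): the r=8 sphere contributes a regular 16-gon of circumradius √(8²−0.4²) = 7.990 (area = (16/2)·7.990²·sin(360°/16) = 195.44 mm²); (whole slice rotated 55° about Z — lengths, areas and connectivity unchanged). So its area = 195.44 mm². Layer 28 is larger (195.44 vs 14.42 mm²).

layer 28 (z = 8.4 mm)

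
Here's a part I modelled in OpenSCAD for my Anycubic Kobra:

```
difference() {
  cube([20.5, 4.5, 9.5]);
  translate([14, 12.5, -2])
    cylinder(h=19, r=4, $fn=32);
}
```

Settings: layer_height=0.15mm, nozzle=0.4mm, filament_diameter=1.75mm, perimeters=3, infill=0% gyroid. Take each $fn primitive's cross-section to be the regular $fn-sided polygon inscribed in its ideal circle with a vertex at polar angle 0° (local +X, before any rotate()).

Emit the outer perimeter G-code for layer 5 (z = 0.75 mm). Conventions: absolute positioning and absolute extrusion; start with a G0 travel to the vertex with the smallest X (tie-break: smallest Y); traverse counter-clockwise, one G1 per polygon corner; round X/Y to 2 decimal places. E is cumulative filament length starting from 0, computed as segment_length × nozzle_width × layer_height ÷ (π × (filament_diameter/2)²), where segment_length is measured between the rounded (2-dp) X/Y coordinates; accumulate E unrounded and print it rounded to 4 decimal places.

At z = 0.75 mm: the 20.5×4.5 cube contributes its full rectangle; the r=4 cylinder at (14, 12.5) gives a regular 32-gon of circumradius 4 (constant along its height); After the difference (first − rest): starting from the 20.5×4.5 cube, the r=4 cylinder at (14, 12.5) misses the remaining region (no effect) — 1 connected region. The outline is a single polygon with 4 vertices. Extrusion per mm of travel: 0.4 × 0.15 / (π × 0.875²) = 0.024945. Accumulating E over each segment gives final E = 1.2473.

G0 X0.00 Y0.00 Z0.75
G1 X20.50 Y0.00 E0.5114
G1 X20.50 Y4.50 E0.6236
G1 X0.00 Y4.50 E1.1350
G1 X0.00 Y0.00 E1.2473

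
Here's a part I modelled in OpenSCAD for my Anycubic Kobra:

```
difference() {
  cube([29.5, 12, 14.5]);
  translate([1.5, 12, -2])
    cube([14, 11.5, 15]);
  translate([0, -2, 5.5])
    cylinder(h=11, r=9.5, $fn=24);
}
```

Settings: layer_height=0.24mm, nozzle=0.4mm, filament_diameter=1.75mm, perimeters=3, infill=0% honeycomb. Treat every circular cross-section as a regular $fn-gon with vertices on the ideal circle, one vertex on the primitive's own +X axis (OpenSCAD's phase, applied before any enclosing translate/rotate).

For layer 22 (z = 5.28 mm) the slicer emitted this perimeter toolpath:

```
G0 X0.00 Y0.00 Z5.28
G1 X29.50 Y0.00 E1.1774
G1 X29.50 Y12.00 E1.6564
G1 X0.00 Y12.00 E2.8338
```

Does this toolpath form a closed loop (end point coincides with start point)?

Start point (G0): (0.00, 0.00). End point (last G1): the path does not return to the start — open.

no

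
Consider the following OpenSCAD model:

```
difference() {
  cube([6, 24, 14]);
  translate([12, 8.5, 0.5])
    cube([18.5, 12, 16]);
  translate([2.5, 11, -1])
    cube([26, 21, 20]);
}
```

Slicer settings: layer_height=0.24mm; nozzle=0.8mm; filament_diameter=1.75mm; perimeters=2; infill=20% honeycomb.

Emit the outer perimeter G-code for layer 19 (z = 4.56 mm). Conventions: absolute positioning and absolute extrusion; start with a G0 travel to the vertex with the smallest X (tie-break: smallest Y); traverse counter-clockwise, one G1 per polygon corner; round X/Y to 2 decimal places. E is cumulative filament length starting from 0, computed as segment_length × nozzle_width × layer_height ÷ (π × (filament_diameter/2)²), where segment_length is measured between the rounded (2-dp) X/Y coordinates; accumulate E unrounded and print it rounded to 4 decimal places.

G0 X0.00 Y0.00 Z4.56
G1 X6.00 Y0.00 E0.4789
G1 X6.00 Y11.00 E1.3570
G1 X2.50 Y11.00 E1.6364
G1 X2.50 Y24.00 E2.6741
G1 X0.00 Y24.00 E2.8737
G1 X0.00 Y0.00 E4.7895

At z = 4.56 mm: the cube is present — its section is the full 6×24 rectangle; the cube at (12, 8.5) (footprint 18.5×12) is included at this height; the 26×21 cube at (2.5, 11) contributes its full rectangle; Taking the first minus the rest: starting from the 6×24 cube, the 18.5×12 cube at (12, 8.5) misses the remaining region (no effect); the 26×21 cube at (2.5, 11) partially overlaps it — only the 45.50 mm² overlap (of its 546.00 mm²) is removed, clipping the outline — 1 connected region. The outline is a single polygon with 6 vertices. Extrusion per mm of travel: 0.8 × 0.24 / (π × 0.875²) = 0.079824. Accumulating E over each segment gives final E = 4.7895.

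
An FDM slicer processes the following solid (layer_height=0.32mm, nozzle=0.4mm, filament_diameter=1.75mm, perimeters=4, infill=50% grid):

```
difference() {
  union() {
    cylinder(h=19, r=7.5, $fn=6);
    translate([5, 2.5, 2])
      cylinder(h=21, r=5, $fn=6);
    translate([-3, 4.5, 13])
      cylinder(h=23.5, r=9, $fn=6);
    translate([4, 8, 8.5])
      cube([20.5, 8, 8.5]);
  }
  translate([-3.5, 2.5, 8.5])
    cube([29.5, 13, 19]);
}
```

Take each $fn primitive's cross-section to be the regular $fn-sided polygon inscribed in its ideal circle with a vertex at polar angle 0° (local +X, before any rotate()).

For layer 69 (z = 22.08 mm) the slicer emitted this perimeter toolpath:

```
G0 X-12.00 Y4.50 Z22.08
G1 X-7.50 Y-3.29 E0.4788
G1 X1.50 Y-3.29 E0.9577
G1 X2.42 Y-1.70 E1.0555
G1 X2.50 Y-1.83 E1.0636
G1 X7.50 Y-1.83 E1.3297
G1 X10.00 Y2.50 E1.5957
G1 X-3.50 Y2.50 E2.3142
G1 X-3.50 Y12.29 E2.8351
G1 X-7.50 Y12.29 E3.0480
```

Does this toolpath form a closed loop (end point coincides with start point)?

Start point (G0): (-12.00, 4.50). End point (last G1): the path does not return to the start — open.

no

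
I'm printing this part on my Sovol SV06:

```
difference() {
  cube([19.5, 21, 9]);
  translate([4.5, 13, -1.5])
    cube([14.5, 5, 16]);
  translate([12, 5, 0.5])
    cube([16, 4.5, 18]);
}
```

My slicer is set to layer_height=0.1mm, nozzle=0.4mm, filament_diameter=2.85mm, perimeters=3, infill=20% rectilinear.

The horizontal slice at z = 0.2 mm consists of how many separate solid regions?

1

At z = 0.2 mm: the 19.5×21 cube contributes its full rectangle; the cube at (4.5, 13) (footprint 14.5×5) is included at this height; the cube at (12, 5) is absent (z outside [0.5, 18.5]); Subtracting the remaining from the first: starting from the 19.5×21 cube, the 14.5×5 cube at (4.5, 13) lies wholly inside it (removes its full 72.50 mm² and its 39.00 mm outline becomes a hole wall) — 1 connected region with 1 hole. The result has 1 disconnected region.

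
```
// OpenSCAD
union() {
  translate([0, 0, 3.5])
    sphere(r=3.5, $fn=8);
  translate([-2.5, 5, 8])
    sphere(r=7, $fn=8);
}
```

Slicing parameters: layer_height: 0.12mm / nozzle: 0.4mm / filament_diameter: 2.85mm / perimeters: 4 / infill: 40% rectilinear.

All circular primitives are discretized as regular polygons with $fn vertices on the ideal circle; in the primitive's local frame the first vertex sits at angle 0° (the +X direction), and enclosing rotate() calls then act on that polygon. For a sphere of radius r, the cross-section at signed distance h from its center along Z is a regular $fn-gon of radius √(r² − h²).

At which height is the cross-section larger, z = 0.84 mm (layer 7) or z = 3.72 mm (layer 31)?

Layer 7 (z = 0.84): the r=3.5 sphere contributes a regular 8-gon of circumradius √(3.5²−2.66²) = 2.275 (area = (8/2)·2.275²·sin(360°/8) = 14.64 mm²); the sphere at (-2.5, 5) does not reach this height (|z−center|=7.160 > r=7); Taking the union: only the r=3.5 sphere is present, so the union is just that shape — area = 14.64 mm². So its area = 14.64 mm². Layer 31 (z = 3.72): the sphere: section is a regular 8-gon, circumradius = √(r²−h²) = √(3.5²−0.22²) = 3.493 (area = (8/2)·3.493²·sin(360°/8) = 34.51 mm²); the r=7 sphere at (-2.5, 5) slices to a regular 8-gon of circumradius 5.539 (√(r²−h²) with h=4.28 from center) (area = (8/2)·5.539²·sin(360°/8) = 86.78 mm²); Taking the union: the regions partially overlap — summed areas 121.29 mm² minus the doubly-counted overlap 13.01 mm² gives 108.28 mm² — area = 108.28 mm². So its area = 108.28 mm². Layer 31 is larger (108.28 vs 14.64 mm²).

layer 31 (z = 3.72 mm)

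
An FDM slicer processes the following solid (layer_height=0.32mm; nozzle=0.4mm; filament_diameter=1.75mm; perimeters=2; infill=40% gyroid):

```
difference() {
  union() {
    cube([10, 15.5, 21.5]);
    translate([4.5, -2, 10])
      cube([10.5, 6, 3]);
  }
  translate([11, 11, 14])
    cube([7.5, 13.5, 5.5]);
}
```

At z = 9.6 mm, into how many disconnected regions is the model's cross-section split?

1

At z = 9.6 mm: the cube (footprint 10×15.5) is included at this height; the cube at (4.5, -2) does not reach this height (z outside [10, 13]); Merging all regions: only the 10×15.5 cube is present, so the union is just that shape — 1 connected region; the cube at (11, 11) does not reach this height (z outside [14, 19.5]); After the difference (first − rest): none of the subtracted shapes is present at this height, so that combined region is unchanged — 1 connected region. The result has 1 disconnected region.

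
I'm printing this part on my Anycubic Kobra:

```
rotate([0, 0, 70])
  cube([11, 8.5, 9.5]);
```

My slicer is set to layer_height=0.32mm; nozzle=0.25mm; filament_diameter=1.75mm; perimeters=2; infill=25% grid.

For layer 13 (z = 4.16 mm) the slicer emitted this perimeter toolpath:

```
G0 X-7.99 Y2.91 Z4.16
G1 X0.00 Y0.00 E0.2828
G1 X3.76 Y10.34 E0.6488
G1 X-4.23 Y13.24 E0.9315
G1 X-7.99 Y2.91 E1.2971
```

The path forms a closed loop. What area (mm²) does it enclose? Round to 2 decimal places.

Apply the shoelace formula to the sequence of (X, Y) vertices; enclosed area = 93.50 mm².

93.50 mm²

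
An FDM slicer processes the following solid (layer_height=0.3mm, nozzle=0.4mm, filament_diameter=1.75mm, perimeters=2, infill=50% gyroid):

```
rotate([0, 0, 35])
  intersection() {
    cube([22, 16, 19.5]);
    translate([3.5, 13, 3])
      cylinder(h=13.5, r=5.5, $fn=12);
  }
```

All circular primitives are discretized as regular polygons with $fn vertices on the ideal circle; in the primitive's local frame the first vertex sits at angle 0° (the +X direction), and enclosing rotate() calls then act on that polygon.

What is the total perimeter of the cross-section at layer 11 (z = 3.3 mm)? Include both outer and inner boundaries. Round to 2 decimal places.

At z = 3.3 mm: the 22×16 cube contributes its full rectangle (perimeter 76.00 mm); the r=5.5 cylinder at (3.5, 13) contributes a regular 12-gon of circumradius 5.5 (perimeter = 2·12·5.500·sin(180°/12) = 34.16 mm); After intersecting: the r=5.5 cylinder at (3.5, 13) partially overlaps the 22×16 cube; clipping to the common part keeps 65.86 mm² — boundary = 30.68 mm; (whole slice rotated 35° about Z — lengths, areas and connectivity unchanged). Overall, the cross-section is a single solid region. Total boundary length (outer) = 30.68 mm.

30.68 mm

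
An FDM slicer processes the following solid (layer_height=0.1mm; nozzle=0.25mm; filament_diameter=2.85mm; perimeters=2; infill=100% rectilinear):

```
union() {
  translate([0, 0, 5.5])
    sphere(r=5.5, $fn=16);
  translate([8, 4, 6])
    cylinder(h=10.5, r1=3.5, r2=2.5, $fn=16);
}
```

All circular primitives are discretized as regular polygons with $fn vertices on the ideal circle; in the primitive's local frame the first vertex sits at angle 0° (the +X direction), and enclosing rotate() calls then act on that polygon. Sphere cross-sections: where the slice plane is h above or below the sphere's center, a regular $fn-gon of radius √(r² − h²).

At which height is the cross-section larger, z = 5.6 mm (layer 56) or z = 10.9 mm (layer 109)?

layer 56 (z = 5.6 mm)

Layer 56 (z = 5.6): the sphere: section is a regular 16-gon, circumradius = √(r²−h²) = √(5.5²−0.1²) = 5.499 (area = (16/2)·5.499²·sin(360°/16) = 92.58 mm²); the cone at (8, 4) does not reach this height (z outside [6, 16.5]); Merging all regions: only the r=5.5 sphere is present, so the union is just that shape — area = 92.58 mm². So its area = 92.58 mm². Layer 109 (z = 10.9): the sphere: section is a regular 16-gon, circumradius = √(r²−h²) = √(5.5²−5.4²) = 1.044 (area = (16/2)·1.044²·sin(360°/16) = 3.34 mm²); the cone at (8, 4): at t=0.467 of its height the radius interpolates to r₁+(r₂−r₁)t = 3.033, giving a regular 16-gon of that circumradius (area = (16/2)·3.033²·sin(360°/16) = 28.17 mm²); Merging all regions: the 2 present regions are separate (no shared area or edge), so areas and boundary lengths simply add and each stays a separate island — area = 31.51 mm². So its area = 31.51 mm². Layer 56 is larger (92.58 vs 31.51 mm²).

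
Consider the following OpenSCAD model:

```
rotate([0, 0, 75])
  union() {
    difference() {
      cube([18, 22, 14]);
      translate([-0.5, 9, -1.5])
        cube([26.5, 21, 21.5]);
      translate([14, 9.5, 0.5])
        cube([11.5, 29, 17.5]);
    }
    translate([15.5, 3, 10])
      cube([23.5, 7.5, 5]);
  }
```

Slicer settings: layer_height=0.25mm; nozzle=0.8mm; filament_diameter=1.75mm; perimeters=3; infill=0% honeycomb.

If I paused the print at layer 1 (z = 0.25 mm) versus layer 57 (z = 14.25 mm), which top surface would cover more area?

Layer 1 (z = 0.25): the 18×22 cube contributes its full rectangle (area 396.00 mm²); the cube at (-0.5, 9) (footprint 26.5×21) is included at this height (area 556.50 mm²); the cube at (14, 9.5) is not intersected at this z (z outside [0.5, 18]); After the difference (first − rest): starting from the 18×22 cube (396.00 mm²), the 26.5×21 cube at (-0.5, 9) partially overlaps it — only the 234.00 mm² overlap (of its 556.50 mm²) is removed, clipping the outline — area = 162.00 mm²; the cube at (15.5, 3) is not intersected at this z (z outside [10, 15]); Taking the union: only the result so far is present, so the union is just that shape — area = 162.00 mm²; (whole slice rotated 75° about Z — lengths, areas and connectivity unchanged). So its area = 162.00 mm². Layer 57 (z = 14.25): the cube is absent (z outside [0, 14]); the cube at (-0.5, 9) (footprint 26.5×21) is included at this height (area 556.50 mm²); the cube at (14, 9.5) is present — its section is the full 11.5×29 rectangle (area 333.50 mm²); Taking the first minus the rest: the first operand is absent here, so nothing remains; the cube at (15.5, 3) is present — its section is the full 23.5×7.5 rectangle (area 176.25 mm²); Merging all regions: only the 23.5×7.5 cube at (15.5, 3) is present, so the union is just that shape — area = 176.25 mm²; (rotated 75° about Z; rotation is an isometry so areas/perimeters/island counts are preserved). So its area = 176.25 mm². Layer 57 is larger (176.25 vs 162.00 mm²).

layer 57 (z = 14.25 mm)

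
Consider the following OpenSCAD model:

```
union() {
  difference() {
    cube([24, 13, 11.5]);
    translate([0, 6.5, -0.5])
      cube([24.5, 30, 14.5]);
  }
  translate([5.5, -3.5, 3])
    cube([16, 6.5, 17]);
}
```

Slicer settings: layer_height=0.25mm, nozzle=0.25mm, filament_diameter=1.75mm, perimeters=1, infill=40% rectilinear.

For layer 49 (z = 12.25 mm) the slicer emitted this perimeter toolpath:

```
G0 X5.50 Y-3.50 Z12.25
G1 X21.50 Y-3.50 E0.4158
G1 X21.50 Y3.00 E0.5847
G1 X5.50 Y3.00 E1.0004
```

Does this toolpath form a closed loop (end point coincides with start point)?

Start point (G0): (5.50, -3.50). End point (last G1): the path does not return to the start — open.

no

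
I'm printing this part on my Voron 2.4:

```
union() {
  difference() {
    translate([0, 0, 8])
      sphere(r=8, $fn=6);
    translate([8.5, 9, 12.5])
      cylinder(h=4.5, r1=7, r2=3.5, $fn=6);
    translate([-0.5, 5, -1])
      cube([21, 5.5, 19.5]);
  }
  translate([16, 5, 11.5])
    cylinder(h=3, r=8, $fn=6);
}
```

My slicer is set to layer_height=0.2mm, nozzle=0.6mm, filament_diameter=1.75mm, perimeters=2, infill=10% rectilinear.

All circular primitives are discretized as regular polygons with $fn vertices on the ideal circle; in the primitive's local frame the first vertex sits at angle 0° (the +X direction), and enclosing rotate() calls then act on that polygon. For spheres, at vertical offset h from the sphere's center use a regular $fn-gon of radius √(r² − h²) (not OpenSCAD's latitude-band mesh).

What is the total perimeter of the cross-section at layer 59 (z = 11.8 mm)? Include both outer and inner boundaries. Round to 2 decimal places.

At z = 11.8 mm: the sphere: section is a regular 6-gon, circumradius = √(r²−h²) = √(8²−3.8²) = 7.040 (perimeter = 2·6·7.040·sin(180°/6) = 42.24 mm); the cone at (8.5, 9) is absent (z outside [12.5, 17]); the cube at (-0.5, 5) is present — its section is the full 21×5.5 rectangle (perimeter 53.00 mm); Taking the first minus the rest: starting from the r=8 sphere, the 21×5.5 cube at (-0.5, 5) partially overlaps it — only the 4.76 mm² overlap (of its 115.50 mm²) is removed, clipping the outline — boundary = 42.70 mm; the r=8 cylinder at (16, 5) gives a regular 6-gon of circumradius 8 (constant along its height) (perimeter = 2·6·8.000·sin(180°/6) = 48.00 mm); Merging all regions: the 2 present regions are separate (no shared area or edge), so areas and boundary lengths simply add and each stays a separate island — boundary = 90.70 mm. Overall, the cross-section has 2 separate islands. Total boundary length (outer) = 90.70 mm.

90.70 mm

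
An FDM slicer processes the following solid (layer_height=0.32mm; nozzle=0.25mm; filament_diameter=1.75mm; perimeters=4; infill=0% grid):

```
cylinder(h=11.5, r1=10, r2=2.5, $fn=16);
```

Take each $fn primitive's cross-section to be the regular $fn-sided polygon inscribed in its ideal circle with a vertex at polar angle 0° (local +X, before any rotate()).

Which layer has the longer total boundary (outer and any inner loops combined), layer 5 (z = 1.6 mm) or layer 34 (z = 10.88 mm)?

Layer 5 (z = 1.6): the cone: at t=0.139 of its height the radius interpolates to r₁+(r₂−r₁)t = 8.957, giving a regular 16-gon of that circumradius (perimeter = 2·16·8.957·sin(180°/16) = 55.91 mm). So its perimeter = 55.91 mm. Layer 34 (z = 10.88): the cone contributes a regular 16-gon of circumradius 2.904 (interpolated between r1=10 and r2=2.5 at t=0.946) (perimeter = 2·16·2.904·sin(180°/16) = 18.13 mm). So its perimeter = 18.13 mm. Layer 5 is larger (55.91 vs 18.13 mm).

layer 5 (z = 1.6 mm)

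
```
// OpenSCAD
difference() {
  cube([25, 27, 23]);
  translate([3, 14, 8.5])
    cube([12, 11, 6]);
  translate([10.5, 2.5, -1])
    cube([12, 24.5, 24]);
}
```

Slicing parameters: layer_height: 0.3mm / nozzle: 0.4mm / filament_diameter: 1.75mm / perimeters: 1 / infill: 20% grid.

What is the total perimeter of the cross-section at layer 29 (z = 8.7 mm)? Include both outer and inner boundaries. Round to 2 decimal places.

At z = 8.7 mm: the cube is present — its section is the full 25×27 rectangle (perimeter 104.00 mm); the cube at (3, 14) (footprint 12×11) is included at this height (perimeter 46.00 mm); the cube at (10.5, 2.5) (footprint 12×24.5) is included at this height (perimeter 73.00 mm); Subtracting the remaining from the first: starting from the 25×27 cube, the 12×11 cube at (3, 14) lies wholly inside it (removes its full 132.00 mm² and its 46.00 mm outline becomes a hole wall); the 12×24.5 cube at (10.5, 2.5) partially overlaps it — only the 244.50 mm² overlap (of its 294.00 mm²) is removed, clipping the outline — boundary = 168.00 mm. Overall, the cross-section is a single solid region. Total boundary length (outer) = 168.00 mm.

168.00 mm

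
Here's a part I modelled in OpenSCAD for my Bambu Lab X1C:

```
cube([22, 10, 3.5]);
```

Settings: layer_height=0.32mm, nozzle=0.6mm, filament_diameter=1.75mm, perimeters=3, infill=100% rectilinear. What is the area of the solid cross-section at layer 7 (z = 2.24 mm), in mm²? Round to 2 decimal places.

220.00 mm²

At z = 2.24 mm: the cube is present — its section is the full 22×10 rectangle (area 220.00 mm²). Overall, the cross-section is a single solid region. Net area = 220.00 mm².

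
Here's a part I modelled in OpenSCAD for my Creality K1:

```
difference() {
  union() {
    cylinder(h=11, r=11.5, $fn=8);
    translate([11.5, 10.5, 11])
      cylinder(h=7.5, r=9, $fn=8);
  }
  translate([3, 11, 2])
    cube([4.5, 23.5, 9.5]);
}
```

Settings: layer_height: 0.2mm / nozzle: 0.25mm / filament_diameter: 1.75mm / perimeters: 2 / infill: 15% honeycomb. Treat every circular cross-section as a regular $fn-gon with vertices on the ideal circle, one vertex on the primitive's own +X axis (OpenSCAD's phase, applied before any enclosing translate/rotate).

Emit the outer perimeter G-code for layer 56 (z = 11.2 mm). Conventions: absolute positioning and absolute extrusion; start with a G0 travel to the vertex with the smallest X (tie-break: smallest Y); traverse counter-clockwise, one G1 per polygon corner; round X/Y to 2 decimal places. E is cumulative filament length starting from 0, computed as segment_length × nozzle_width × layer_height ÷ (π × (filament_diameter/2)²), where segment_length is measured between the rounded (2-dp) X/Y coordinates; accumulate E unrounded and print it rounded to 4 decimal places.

G0 X2.50 Y10.50 Z11.20
G1 X5.14 Y4.14 E0.1431
G1 X11.50 Y1.50 E0.2863
G1 X17.86 Y4.14 E0.4294
G1 X20.50 Y10.50 E0.5726
G1 X17.86 Y16.86 E0.7157
G1 X11.50 Y19.50 E0.8589
G1 X7.50 Y17.84 E0.9489
G1 X7.50 Y11.00 E1.0911
G1 X3.00 Y11.00 E1.1846
G1 X3.00 Y11.71 E1.1994
G1 X2.50 Y10.50 E1.2266

At z = 11.2 mm: the cylinder does not reach this height (z outside [0, 11]); the r=9 cylinder at (11.5, 10.5) gives a regular 8-gon of circumradius 9 (constant along its height); Taking the union: only the r=9 cylinder at (11.5, 10.5) is present, so the union is just that shape — 1 connected region; the 4.5×23.5 cube at (3, 11) contributes its full rectangle; Subtracting the remaining from the first: starting from that combined region, the 4.5×23.5 cube at (3, 11) partially overlaps it — only the 22.04 mm² overlap (of its 105.75 mm²) is removed, clipping the outline — 1 connected region. The outline is a single polygon with 11 vertices. Extrusion per mm of travel: 0.25 × 0.2 / (π × 0.875²) = 0.020788. Accumulating E over each segment gives final E = 1.2266.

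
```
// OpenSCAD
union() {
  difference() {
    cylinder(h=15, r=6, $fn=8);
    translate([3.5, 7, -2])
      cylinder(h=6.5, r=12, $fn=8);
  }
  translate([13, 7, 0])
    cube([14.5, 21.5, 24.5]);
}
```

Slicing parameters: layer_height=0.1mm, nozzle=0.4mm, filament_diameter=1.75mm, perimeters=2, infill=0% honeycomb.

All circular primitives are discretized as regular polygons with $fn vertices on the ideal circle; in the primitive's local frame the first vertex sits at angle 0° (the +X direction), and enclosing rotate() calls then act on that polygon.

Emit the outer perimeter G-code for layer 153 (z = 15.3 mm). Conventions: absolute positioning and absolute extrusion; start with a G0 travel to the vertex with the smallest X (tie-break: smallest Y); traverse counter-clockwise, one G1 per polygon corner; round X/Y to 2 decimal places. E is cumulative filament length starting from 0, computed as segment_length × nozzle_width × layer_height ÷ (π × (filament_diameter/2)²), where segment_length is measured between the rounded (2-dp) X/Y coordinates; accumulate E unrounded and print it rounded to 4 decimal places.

G0 X13.00 Y7.00 Z15.30
G1 X27.50 Y7.00 E0.2411
G1 X27.50 Y28.50 E0.5987
G1 X13.00 Y28.50 E0.8398
G1 X13.00 Y7.00 E1.1974

At z = 15.3 mm: the cylinder is absent (z outside [0, 15]); the cylinder at (3.5, 7) is absent (z outside [-2, 4.5]); After the difference (first − rest): the first operand is absent here, so nothing remains; the cube at (13, 7) (footprint 14.5×21.5) is included at this height; Merging all regions: only the 14.5×21.5 cube at (13, 7) is present, so the union is just that shape — 1 connected region. The outline is a single polygon with 4 vertices. Extrusion per mm of travel: 0.4 × 0.1 / (π × 0.875²) = 0.016630. Accumulating E over each segment gives final E = 1.1974.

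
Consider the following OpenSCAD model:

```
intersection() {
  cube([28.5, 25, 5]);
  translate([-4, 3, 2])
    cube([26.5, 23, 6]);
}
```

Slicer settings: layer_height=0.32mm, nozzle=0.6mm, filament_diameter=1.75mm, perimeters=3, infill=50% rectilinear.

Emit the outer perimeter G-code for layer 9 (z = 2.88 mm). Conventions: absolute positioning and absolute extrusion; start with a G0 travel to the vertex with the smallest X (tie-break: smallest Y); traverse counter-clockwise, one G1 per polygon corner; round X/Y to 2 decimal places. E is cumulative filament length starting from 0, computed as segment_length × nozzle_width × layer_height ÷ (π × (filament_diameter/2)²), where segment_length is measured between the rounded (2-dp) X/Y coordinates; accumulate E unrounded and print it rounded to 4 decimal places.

G0 X0.00 Y3.00 Z2.88
G1 X22.50 Y3.00 E1.7960
G1 X22.50 Y25.00 E3.5522
G1 X0.00 Y25.00 E5.3482
G1 X0.00 Y3.00 E7.1044

At z = 2.88 mm: the cube is present — its section is the full 28.5×25 rectangle; the cube at (-4, 3) (footprint 26.5×23) is included at this height; After intersecting: the 26.5×23 cube at (-4, 3) partially overlaps the 28.5×25 cube; clipping to the common part keeps 495.00 mm² — 1 connected region. The outline is a single polygon with 4 vertices. Extrusion per mm of travel: 0.6 × 0.32 / (π × 0.875²) = 0.079824. Accumulating E over each segment gives final E = 7.1044.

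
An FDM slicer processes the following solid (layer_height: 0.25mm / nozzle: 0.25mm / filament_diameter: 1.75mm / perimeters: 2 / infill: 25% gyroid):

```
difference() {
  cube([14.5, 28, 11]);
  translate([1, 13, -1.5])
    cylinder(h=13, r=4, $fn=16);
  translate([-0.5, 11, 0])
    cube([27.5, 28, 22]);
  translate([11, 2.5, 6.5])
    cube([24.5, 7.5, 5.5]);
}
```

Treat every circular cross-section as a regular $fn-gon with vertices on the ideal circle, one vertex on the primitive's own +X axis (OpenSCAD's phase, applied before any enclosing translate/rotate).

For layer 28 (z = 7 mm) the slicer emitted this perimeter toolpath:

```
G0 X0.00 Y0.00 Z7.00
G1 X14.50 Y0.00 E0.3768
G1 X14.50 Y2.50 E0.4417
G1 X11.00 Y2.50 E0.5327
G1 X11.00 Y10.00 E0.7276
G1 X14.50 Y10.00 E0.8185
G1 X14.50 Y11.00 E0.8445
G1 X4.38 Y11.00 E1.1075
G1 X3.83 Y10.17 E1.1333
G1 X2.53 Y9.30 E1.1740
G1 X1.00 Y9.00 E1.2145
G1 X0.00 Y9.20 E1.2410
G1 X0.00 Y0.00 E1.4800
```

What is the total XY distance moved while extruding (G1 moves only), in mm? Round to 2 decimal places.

56.96 mm

Sum the Euclidean lengths of each G1 segment: total = 56.96 mm.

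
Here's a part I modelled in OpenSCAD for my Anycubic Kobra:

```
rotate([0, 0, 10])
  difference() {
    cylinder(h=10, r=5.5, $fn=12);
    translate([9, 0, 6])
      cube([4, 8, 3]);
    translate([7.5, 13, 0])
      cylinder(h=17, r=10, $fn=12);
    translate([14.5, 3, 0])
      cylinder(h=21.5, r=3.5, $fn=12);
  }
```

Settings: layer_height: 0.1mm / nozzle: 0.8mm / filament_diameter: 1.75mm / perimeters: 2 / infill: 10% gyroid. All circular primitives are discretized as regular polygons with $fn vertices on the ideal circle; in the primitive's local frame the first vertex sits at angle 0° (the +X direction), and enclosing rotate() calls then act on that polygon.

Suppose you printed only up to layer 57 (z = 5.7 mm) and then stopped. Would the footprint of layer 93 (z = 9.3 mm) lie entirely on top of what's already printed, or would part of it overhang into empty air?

entirely on top

Compare the two slices. At z = 5.7: the r=5.5 cylinder gives a regular 12-gon of circumradius 5.5 (constant along its height) (area = (12/2)·5.500²·sin(360°/12) = 90.75 mm²); the cube at (9, 0) is absent (z outside [6, 9]); the r=10 cylinder at (7.5, 13) contributes a regular 12-gon of circumradius 10 (area = (12/2)·10.000²·sin(360°/12) = 300.00 mm²); the r=3.5 cylinder at (14.5, 3) gives a regular 12-gon of circumradius 3.5 (constant along its height) (area = (12/2)·3.500²·sin(360°/12) = 36.75 mm²); Subtracting the remaining from the first: starting from the r=5.5 cylinder (90.75 mm²), the r=10 cylinder at (7.5, 13) partially overlaps it — only the 0.45 mm² overlap (of its 300.00 mm²) is removed, clipping the outline; the r=3.5 cylinder at (14.5, 3) misses the remaining region (no effect) — area = 90.30 mm²; (whole slice rotated 10° about Z — lengths, areas and connectivity unchanged). At z = 9.3: the r=5.5 cylinder gives a regular 12-gon of circumradius 5.5 (constant along its height) (area = (12/2)·5.500²·sin(360°/12) = 90.75 mm²); the cube at (9, 0) is absent (z outside [6, 9]); the cylinder at (7.5, 13): section is a regular 12-gon, circumradius r=10 (area = (12/2)·10.000²·sin(360°/12) = 300.00 mm²); the cylinder at (14.5, 3): section is a regular 12-gon, circumradius r=3.5 (area = (12/2)·3.500²·sin(360°/12) = 36.75 mm²); After the difference (first − rest): starting from the r=5.5 cylinder (90.75 mm²), the r=10 cylinder at (7.5, 13) partially overlaps it — only the 0.45 mm² overlap (of its 300.00 mm²) is removed, clipping the outline; the r=3.5 cylinder at (14.5, 3) misses the remaining region (no effect) — area = 90.30 mm²; (rotated 10° about Z; rotation is an isometry so areas/perimeters/island counts are preserved). Checking containment: the cross-section at z = 9.3 is a subset of the cross-section at z = 5.7.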